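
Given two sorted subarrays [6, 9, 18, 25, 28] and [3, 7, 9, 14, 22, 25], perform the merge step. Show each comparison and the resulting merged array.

Merging process:

Compare 6 vs 3: take 3 from right. Merged: [3]
Compare 6 vs 7: take 6 from left. Merged: [3, 6]
Compare 9 vs 7: take 7 from right. Merged: [3, 6, 7]
Compare 9 vs 9: take 9 from left. Merged: [3, 6, 7, 9]
Compare 18 vs 9: take 9 from right. Merged: [3, 6, 7, 9, 9]
Compare 18 vs 14: take 14 from right. Merged: [3, 6, 7, 9, 9, 14]
Compare 18 vs 22: take 18 from left. Merged: [3, 6, 7, 9, 9, 14, 18]
Compare 25 vs 22: take 22 from right. Merged: [3, 6, 7, 9, 9, 14, 18, 22]
Compare 25 vs 25: take 25 from left. Merged: [3, 6, 7, 9, 9, 14, 18, 22, 25]
Compare 28 vs 25: take 25 from right. Merged: [3, 6, 7, 9, 9, 14, 18, 22, 25, 25]
Append remaining from left: [28]. Merged: [3, 6, 7, 9, 9, 14, 18, 22, 25, 25, 28]

Final merged array: [3, 6, 7, 9, 9, 14, 18, 22, 25, 25, 28]
Total comparisons: 10

The merged array is [3, 6, 7, 9, 9, 14, 18, 22, 25, 25, 28], requiring 10 comparisons. The merge step runs in O(n) time where n is the total number of elements.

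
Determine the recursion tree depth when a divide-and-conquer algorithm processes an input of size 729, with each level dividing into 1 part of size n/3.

For divide and conquer with division factor 3:

Problem sizes at each level:
Level 0: 729
Level 1: 243
Level 2: 81
Level 3: 27
Level 4: 9
Level 5: 3
Level 6: 1

The root is level 0 and the size-1 base case is level 6 (the tree spans levels 0 through 6, i.e. 7 levels counting the root), so the depth is the number of divisions: log_3(729) = 6

The recursion tree depth is log_3(729) = 6. At each level, the problem size is divided by 3, so it takes 6 divisions to reduce to a base case of size 1. The algorithm makes 1 recursive call at each level.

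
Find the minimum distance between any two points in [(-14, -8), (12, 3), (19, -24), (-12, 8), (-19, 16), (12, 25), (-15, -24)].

Computing all pairwise distances among 7 points:

d((-14, -8), (12, 3)) = 28.2312
d((-14, -8), (19, -24)) = 36.6742
d((-14, -8), (-12, 8)) = 16.1245
d((-14, -8), (-19, 16)) = 24.5153
d((-14, -8), (12, 25)) = 42.0119
d((-14, -8), (-15, -24)) = 16.0312
d((12, 3), (19, -24)) = 27.8927
d((12, 3), (-12, 8)) = 24.5153
d((12, 3), (-19, 16)) = 33.6155
d((12, 3), (12, 25)) = 22.0
d((12, 3), (-15, -24)) = 38.1838
d((19, -24), (-12, 8)) = 44.5533
d((19, -24), (-19, 16)) = 55.1725
d((19, -24), (12, 25)) = 49.4975
d((19, -24), (-15, -24)) = 34.0
d((-12, 8), (-19, 16)) = 10.6301 <-- minimum
d((-12, 8), (12, 25)) = 29.4109
d((-12, 8), (-15, -24)) = 32.1403
d((-19, 16), (12, 25)) = 32.28
d((-19, 16), (-15, -24)) = 40.1995
d((12, 25), (-15, -24)) = 55.9464

Closest pair: (-12, 8) and (-19, 16) with distance 10.6301

The closest pair is (-12, 8) and (-19, 16) with Euclidean distance 10.6301. For 7 points, brute-force pairwise comparison is shown above. For large n, the divide-and-conquer algorithm (sort by x, recurse on halves, check the dividing strip) achieves O(n log n).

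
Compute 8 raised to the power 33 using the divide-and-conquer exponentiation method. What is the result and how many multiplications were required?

Computing 8^33 by squaring (build up from 8^1; each line after the first costs one multiplication):

8^1 = 8
8^2 = (8^1)^2 = 8^2 = 64
8^4 = (8^2)^2 = 64^2 = 4096
8^8 = (8^4)^2 = 4096^2 = 16777216
8^16 = (8^8)^2 = 16777216^2 = 281474976710656
8^32 = (8^16)^2 = 281474976710656^2 = 79228162514264337593543950336
8^33 = 8 * 8^32 = 8 * 79228162514264337593543950336 = 633825300114114700748351602688

Result: 633825300114114700748351602688
Multiplications needed: 6 (6 lines after 8^1)

8^33 = 633825300114114700748351602688. Using exponentiation by squaring, this requires 6 multiplications. The key idea: if the exponent is even, square the half-power; if odd, multiply by the base once.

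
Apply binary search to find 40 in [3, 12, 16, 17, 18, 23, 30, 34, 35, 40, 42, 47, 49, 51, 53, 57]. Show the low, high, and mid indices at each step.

Binary search for 40 in [3, 12, 16, 17, 18, 23, 30, 34, 35, 40, 42, 47, 49, 51, 53, 57]:

lo=0, hi=15, mid=7, arr[mid]=34 -> 34 < 40, search right half
lo=8, hi=15, mid=11, arr[mid]=47 -> 47 > 40, search left half
lo=8, hi=10, mid=9, arr[mid]=40 -> Found target at index 9!

Binary search finds 40 at index 9 after 3 comparisons. The search repeatedly halves the search space by comparing with the middle element.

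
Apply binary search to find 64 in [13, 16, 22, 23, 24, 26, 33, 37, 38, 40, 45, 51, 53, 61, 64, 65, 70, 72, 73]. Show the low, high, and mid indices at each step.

Binary search for 64 in [13, 16, 22, 23, 24, 26, 33, 37, 38, 40, 45, 51, 53, 61, 64, 65, 70, 72, 73]:

lo=0, hi=18, mid=9, arr[mid]=40 -> 40 < 64, search right half
lo=10, hi=18, mid=14, arr[mid]=64 -> Found target at index 14!

Binary search finds 64 at index 14 after 2 comparisons. The search repeatedly halves the search space by comparing with the middle element.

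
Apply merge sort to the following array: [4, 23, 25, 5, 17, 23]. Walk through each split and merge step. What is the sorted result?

Merge sort trace:

Split: [4, 23, 25, 5, 17, 23] -> [4, 23, 25] and [5, 17, 23]
  Split: [4, 23, 25] -> [4] and [23, 25]
    Split: [23, 25] -> [23] and [25]
    Merge: [23] + [25] -> [23, 25]
  Merge: [4] + [23, 25] -> [4, 23, 25]
  Split: [5, 17, 23] -> [5] and [17, 23]
    Split: [17, 23] -> [17] and [23]
    Merge: [17] + [23] -> [17, 23]
  Merge: [5] + [17, 23] -> [5, 17, 23]
Merge: [4, 23, 25] + [5, 17, 23] -> [4, 5, 17, 23, 23, 25]

Final sorted array: [4, 5, 17, 23, 23, 25]

The merge sort proceeds by recursively splitting the array and merging sorted halves.
After all merges, the sorted array is [4, 5, 17, 23, 23, 25].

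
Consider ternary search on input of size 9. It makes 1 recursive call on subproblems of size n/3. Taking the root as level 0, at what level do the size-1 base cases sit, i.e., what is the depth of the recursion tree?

For divide and conquer with division factor 3:

Problem sizes at each level:
Level 0: 9
Level 1: 3
Level 2: 1

The root is level 0 and the size-1 base case is level 2 (the tree spans levels 0 through 2, i.e. 3 levels counting the root), so the depth is the number of divisions: log_3(9) = 2

The recursion tree depth is log_3(9) = 2. At each level, the problem size is divided by 3, so it takes 2 divisions to reduce to a base case of size 1. The algorithm makes 1 recursive call at each level.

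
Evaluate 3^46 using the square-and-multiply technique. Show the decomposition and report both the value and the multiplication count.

Computing 3^46 by squaring (build up from 3^1; each line after the first costs one multiplication):

3^1 = 3
3^2 = (3^1)^2 = 3^2 = 9
3^4 = (3^2)^2 = 9^2 = 81
3^5 = 3 * 3^4 = 3 * 81 = 243
3^10 = (3^5)^2 = 243^2 = 59049
3^11 = 3 * 3^10 = 3 * 59049 = 177147
3^22 = (3^11)^2 = 177147^2 = 31381059609
3^23 = 3 * 3^22 = 3 * 31381059609 = 94143178827
3^46 = (3^23)^2 = 94143178827^2 = 8862938119652501095929

Result: 8862938119652501095929
Multiplications needed: 8 (8 lines after 3^1)

3^46 = 8862938119652501095929. Using exponentiation by squaring, this requires 8 multiplications. The key idea: if the exponent is even, square the half-power; if odd, multiply by the base once.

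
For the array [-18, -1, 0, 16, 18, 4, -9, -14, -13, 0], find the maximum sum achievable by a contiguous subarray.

Using Kadane's algorithm on [-18, -1, 0, 16, 18, 4, -9, -14, -13, 0]:

Scanning through the array:
Position 1 (value -1): max_ending_here = -1, max_so_far = -1
Position 2 (value 0): max_ending_here = 0, max_so_far = 0
Position 3 (value 16): max_ending_here = 16, max_so_far = 16
Position 4 (value 18): max_ending_here = 34, max_so_far = 34
Position 5 (value 4): max_ending_here = 38, max_so_far = 38
Position 6 (value -9): max_ending_here = 29, max_so_far = 38
Position 7 (value -14): max_ending_here = 15, max_so_far = 38
Position 8 (value -13): max_ending_here = 2, max_so_far = 38
Position 9 (value 0): max_ending_here = 2, max_so_far = 38

Maximum subarray: [0, 16, 18, 4]
Maximum sum: 38

The maximum subarray is [0, 16, 18, 4] with sum 38. This subarray runs from index 2 to index 5.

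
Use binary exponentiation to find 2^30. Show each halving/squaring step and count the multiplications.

Computing 2^30 by squaring (build up from 2^1; each line after the first costs one multiplication):

2^1 = 2
2^2 = (2^1)^2 = 2^2 = 4
2^3 = 2 * 2^2 = 2 * 4 = 8
2^6 = (2^3)^2 = 8^2 = 64
2^7 = 2 * 2^6 = 2 * 64 = 128
2^14 = (2^7)^2 = 128^2 = 16384
2^15 = 2 * 2^14 = 2 * 16384 = 32768
2^30 = (2^15)^2 = 32768^2 = 1073741824

Result: 1073741824
Multiplications needed: 7 (7 lines after 2^1)

2^30 = 1073741824. Using exponentiation by squaring, this requires 7 multiplications. The key idea: if the exponent is even, square the half-power; if odd, multiply by the base once.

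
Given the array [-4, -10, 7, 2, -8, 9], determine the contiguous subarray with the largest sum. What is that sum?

Using Kadane's algorithm on [-4, -10, 7, 2, -8, 9]:

Scanning through the array:
Position 1 (value -10): max_ending_here = -10, max_so_far = -4
Position 2 (value 7): max_ending_here = 7, max_so_far = 7
Position 3 (value 2): max_ending_here = 9, max_so_far = 9
Position 4 (value -8): max_ending_here = 1, max_so_far = 9
Position 5 (value 9): max_ending_here = 10, max_so_far = 10

Maximum subarray: [7, 2, -8, 9]
Maximum sum: 10

The maximum subarray is [7, 2, -8, 9] with sum 10. This subarray runs from index 2 to index 5.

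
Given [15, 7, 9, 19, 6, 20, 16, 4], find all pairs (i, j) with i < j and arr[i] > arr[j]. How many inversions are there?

Finding inversions in [15, 7, 9, 19, 6, 20, 16, 4]:

(0, 1): arr[0]=15 > arr[1]=7
(0, 2): arr[0]=15 > arr[2]=9
(0, 4): arr[0]=15 > arr[4]=6
(0, 7): arr[0]=15 > arr[7]=4
(1, 4): arr[1]=7 > arr[4]=6
(1, 7): arr[1]=7 > arr[7]=4
(2, 4): arr[2]=9 > arr[4]=6
(2, 7): arr[2]=9 > arr[7]=4
(3, 4): arr[3]=19 > arr[4]=6
(3, 6): arr[3]=19 > arr[6]=16
(3, 7): arr[3]=19 > arr[7]=4
(4, 7): arr[4]=6 > arr[7]=4
(5, 6): arr[5]=20 > arr[6]=16
(5, 7): arr[5]=20 > arr[7]=4
(6, 7): arr[6]=16 > arr[7]=4

Total inversions: 15

The array has 15 inversion(s): (0,1), (0,2), (0,4), (0,7), (1,4), (1,7), (2,4), (2,7), (3,4), (3,6), (3,7), (4,7), (5,6), (5,7), (6,7). Each pair (i,j) satisfies i < j and arr[i] > arr[j].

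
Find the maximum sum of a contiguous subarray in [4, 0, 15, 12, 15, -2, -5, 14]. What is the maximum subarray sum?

Using Kadane's algorithm on [4, 0, 15, 12, 15, -2, -5, 14]:

Scanning through the array:
Position 1 (value 0): max_ending_here = 4, max_so_far = 4
Position 2 (value 15): max_ending_here = 19, max_so_far = 19
Position 3 (value 12): max_ending_here = 31, max_so_far = 31
Position 4 (value 15): max_ending_here = 46, max_so_far = 46
Position 5 (value -2): max_ending_here = 44, max_so_far = 46
Position 6 (value -5): max_ending_here = 39, max_so_far = 46
Position 7 (value 14): max_ending_here = 53, max_so_far = 53

Maximum subarray: [4, 0, 15, 12, 15, -2, -5, 14]
Maximum sum: 53

The maximum subarray is [4, 0, 15, 12, 15, -2, -5, 14] with sum 53. This subarray runs from index 0 to index 7.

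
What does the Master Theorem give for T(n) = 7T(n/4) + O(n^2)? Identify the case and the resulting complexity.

Master Theorem for T(n) = 7T(n/4) + O(n^2):

a = 7, b = 4, c = 2
log_b(a) = log_4(7) = 1.4037

Case 3: c = 2 > log_4(7) = 1.4037
T(n) = O(n^2) = O(n^2)

For T(n) = 7T(n/4) + O(n^2): log_4(7) = 1.4037. This is Case 3 of the Master Theorem (c > log_b(a), work dominated by root), giving O(n^2).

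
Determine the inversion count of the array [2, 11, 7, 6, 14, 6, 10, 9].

Finding inversions in [2, 11, 7, 6, 14, 6, 10, 9]:

(1, 2): arr[1]=11 > arr[2]=7
(1, 3): arr[1]=11 > arr[3]=6
(1, 5): arr[1]=11 > arr[5]=6
(1, 6): arr[1]=11 > arr[6]=10
(1, 7): arr[1]=11 > arr[7]=9
(2, 3): arr[2]=7 > arr[3]=6
(2, 5): arr[2]=7 > arr[5]=6
(4, 5): arr[4]=14 > arr[5]=6
(4, 6): arr[4]=14 > arr[6]=10
(4, 7): arr[4]=14 > arr[7]=9
(6, 7): arr[6]=10 > arr[7]=9

Total inversions: 11

The array has 11 inversion(s): (1,2), (1,3), (1,5), (1,6), (1,7), (2,3), (2,5), (4,5), (4,6), (4,7), (6,7). Each pair (i,j) satisfies i < j and arr[i] > arr[j].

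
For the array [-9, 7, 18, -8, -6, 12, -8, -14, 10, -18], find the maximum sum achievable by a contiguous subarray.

Using Kadane's algorithm on [-9, 7, 18, -8, -6, 12, -8, -14, 10, -18]:

Scanning through the array:
Position 1 (value 7): max_ending_here = 7, max_so_far = 7
Position 2 (value 18): max_ending_here = 25, max_so_far = 25
Position 3 (value -8): max_ending_here = 17, max_so_far = 25
Position 4 (value -6): max_ending_here = 11, max_so_far = 25
Position 5 (value 12): max_ending_here = 23, max_so_far = 25
Position 6 (value -8): max_ending_here = 15, max_so_far = 25
Position 7 (value -14): max_ending_here = 1, max_so_far = 25
Position 8 (value 10): max_ending_here = 11, max_so_far = 25
Position 9 (value -18): max_ending_here = -7, max_so_far = 25

Maximum subarray: [7, 18]
Maximum sum: 25

The maximum subarray is [7, 18] with sum 25. This subarray runs from index 1 to index 2.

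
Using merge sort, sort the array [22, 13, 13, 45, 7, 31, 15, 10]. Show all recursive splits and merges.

Merge sort trace:

Split: [22, 13, 13, 45, 7, 31, 15, 10] -> [22, 13, 13, 45] and [7, 31, 15, 10]
  Split: [22, 13, 13, 45] -> [22, 13] and [13, 45]
    Split: [22, 13] -> [22] and [13]
    Merge: [22] + [13] -> [13, 22]
    Split: [13, 45] -> [13] and [45]
    Merge: [13] + [45] -> [13, 45]
  Merge: [13, 22] + [13, 45] -> [13, 13, 22, 45]
  Split: [7, 31, 15, 10] -> [7, 31] and [15, 10]
    Split: [7, 31] -> [7] and [31]
    Merge: [7] + [31] -> [7, 31]
    Split: [15, 10] -> [15] and [10]
    Merge: [15] + [10] -> [10, 15]
  Merge: [7, 31] + [10, 15] -> [7, 10, 15, 31]
Merge: [13, 13, 22, 45] + [7, 10, 15, 31] -> [7, 10, 13, 13, 15, 22, 31, 45]

Final sorted array: [7, 10, 13, 13, 15, 22, 31, 45]

The merge sort proceeds by recursively splitting the array and merging sorted halves.
After all merges, the sorted array is [7, 10, 13, 13, 15, 22, 31, 45].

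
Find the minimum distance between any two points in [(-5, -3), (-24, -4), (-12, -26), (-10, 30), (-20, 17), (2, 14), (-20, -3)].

Computing all pairwise distances among 7 points:

d((-5, -3), (-24, -4)) = 19.0263
d((-5, -3), (-12, -26)) = 24.0416
d((-5, -3), (-10, 30)) = 33.3766
d((-5, -3), (-20, 17)) = 25.0
d((-5, -3), (2, 14)) = 18.3848
d((-5, -3), (-20, -3)) = 15.0
d((-24, -4), (-12, -26)) = 25.0599
d((-24, -4), (-10, 30)) = 36.7696
d((-24, -4), (-20, 17)) = 21.3776
d((-24, -4), (2, 14)) = 31.6228
d((-24, -4), (-20, -3)) = 4.1231 <-- minimum
d((-12, -26), (-10, 30)) = 56.0357
d((-12, -26), (-20, 17)) = 43.7379
d((-12, -26), (2, 14)) = 42.3792
d((-12, -26), (-20, -3)) = 24.3516
d((-10, 30), (-20, 17)) = 16.4012
d((-10, 30), (2, 14)) = 20.0
d((-10, 30), (-20, -3)) = 34.4819
d((-20, 17), (2, 14)) = 22.2036
d((-20, 17), (-20, -3)) = 20.0
d((2, 14), (-20, -3)) = 27.8029

Closest pair: (-24, -4) and (-20, -3) with distance 4.1231

The closest pair is (-24, -4) and (-20, -3) with Euclidean distance 4.1231. For 7 points, brute-force pairwise comparison is shown above. For large n, the divide-and-conquer algorithm (sort by x, recurse on halves, check the dividing strip) achieves O(n log n).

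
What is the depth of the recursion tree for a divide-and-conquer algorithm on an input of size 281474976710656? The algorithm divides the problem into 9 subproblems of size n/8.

For divide and conquer with division factor 8:

Problem sizes at each level:
Level 0: 281474976710656
Level 1: 35184372088832
Level 2: 4398046511104
Level 3: 549755813888
Level 4: 68719476736
Level 5: 8589934592
Level 6: 1073741824
Level 7: 134217728
Level 8: 16777216
Level 9: 2097152
Level 10: 262144
Level 11: 32768
Level 12: 4096
Level 13: 512
Level 14: 64
Level 15: 8
Level 16: 1

The root is level 0 and the size-1 base case is level 16 (the tree spans levels 0 through 16, i.e. 17 levels counting the root), so the depth is the number of divisions: log_8(281474976710656) = 16

The recursion tree depth is log_8(281474976710656) = 16. At each level, the problem size is divided by 8, so it takes 16 divisions to reduce to a base case of size 1. The algorithm makes 9 recursive calls at each level.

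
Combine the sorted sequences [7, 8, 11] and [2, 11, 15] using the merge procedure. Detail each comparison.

Merging process:

Compare 7 vs 2: take 2 from right. Merged: [2]
Compare 7 vs 11: take 7 from left. Merged: [2, 7]
Compare 8 vs 11: take 8 from left. Merged: [2, 7, 8]
Compare 11 vs 11: take 11 from left. Merged: [2, 7, 8, 11]
Append remaining from right: [11, 15]. Merged: [2, 7, 8, 11, 11, 15]

Final merged array: [2, 7, 8, 11, 11, 15]
Total comparisons: 4

The merged array is [2, 7, 8, 11, 11, 15], requiring 4 comparisons. The merge step runs in O(n) time where n is the total number of elements.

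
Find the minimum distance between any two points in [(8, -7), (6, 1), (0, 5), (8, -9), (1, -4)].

Computing all pairwise distances among 5 points:

d((8, -7), (6, 1)) = 8.2462
d((8, -7), (0, 5)) = 14.4222
d((8, -7), (8, -9)) = 2.0 <-- minimum
d((8, -7), (1, -4)) = 7.6158
d((6, 1), (0, 5)) = 7.2111
d((6, 1), (8, -9)) = 10.198
d((6, 1), (1, -4)) = 7.0711
d((0, 5), (8, -9)) = 16.1245
d((0, 5), (1, -4)) = 9.0554
d((8, -9), (1, -4)) = 8.6023

Closest pair: (8, -7) and (8, -9) with distance 2.0

The closest pair is (8, -7) and (8, -9) with Euclidean distance 2.0. For 5 points, brute-force pairwise comparison is shown above. For large n, the divide-and-conquer algorithm (sort by x, recurse on halves, check the dividing strip) achieves O(n log n).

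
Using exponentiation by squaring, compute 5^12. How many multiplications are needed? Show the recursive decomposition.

Computing 5^12 by squaring (build up from 5^1; each line after the first costs one multiplication):

5^1 = 5
5^2 = (5^1)^2 = 5^2 = 25
5^3 = 5 * 5^2 = 5 * 25 = 125
5^6 = (5^3)^2 = 125^2 = 15625
5^12 = (5^6)^2 = 15625^2 = 244140625

Result: 244140625
Multiplications needed: 4 (4 lines after 5^1)

5^12 = 244140625. Using exponentiation by squaring, this requires 4 multiplications. The key idea: if the exponent is even, square the half-power; if odd, multiply by the base once.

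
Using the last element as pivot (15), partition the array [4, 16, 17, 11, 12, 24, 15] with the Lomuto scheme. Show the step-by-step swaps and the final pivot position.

Lomuto partition with pivot = 15:

Initial array: [4, 16, 17, 11, 12, 24, 15]

arr[0]=4 <= 15: swap with position 0, array becomes [4, 16, 17, 11, 12, 24, 15]
arr[1]=16 > 15: no swap
arr[2]=17 > 15: no swap
arr[3]=11 <= 15: swap with position 1, array becomes [4, 11, 17, 16, 12, 24, 15]
arr[4]=12 <= 15: swap with position 2, array becomes [4, 11, 12, 16, 17, 24, 15]
arr[5]=24 > 15: no swap

Place pivot at position 3: [4, 11, 12, 15, 17, 24, 16]
Pivot position: 3

After partitioning with pivot 15, the array becomes [4, 11, 12, 15, 17, 24, 16]. The pivot is placed at index 3. All elements to the left of the pivot are <= 15, and all elements to the right are > 15.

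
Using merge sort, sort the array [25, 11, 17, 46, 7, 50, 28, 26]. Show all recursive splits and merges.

Merge sort trace:

Split: [25, 11, 17, 46, 7, 50, 28, 26] -> [25, 11, 17, 46] and [7, 50, 28, 26]
  Split: [25, 11, 17, 46] -> [25, 11] and [17, 46]
    Split: [25, 11] -> [25] and [11]
    Merge: [25] + [11] -> [11, 25]
    Split: [17, 46] -> [17] and [46]
    Merge: [17] + [46] -> [17, 46]
  Merge: [11, 25] + [17, 46] -> [11, 17, 25, 46]
  Split: [7, 50, 28, 26] -> [7, 50] and [28, 26]
    Split: [7, 50] -> [7] and [50]
    Merge: [7] + [50] -> [7, 50]
    Split: [28, 26] -> [28] and [26]
    Merge: [28] + [26] -> [26, 28]
  Merge: [7, 50] + [26, 28] -> [7, 26, 28, 50]
Merge: [11, 17, 25, 46] + [7, 26, 28, 50] -> [7, 11, 17, 25, 26, 28, 46, 50]

Final sorted array: [7, 11, 17, 25, 26, 28, 46, 50]

The merge sort proceeds by recursively splitting the array and merging sorted halves.
After all merges, the sorted array is [7, 11, 17, 25, 26, 28, 46, 50].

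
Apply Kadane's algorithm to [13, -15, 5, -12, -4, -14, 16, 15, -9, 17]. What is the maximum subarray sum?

Using Kadane's algorithm on [13, -15, 5, -12, -4, -14, 16, 15, -9, 17]:

Scanning through the array:
Position 1 (value -15): max_ending_here = -2, max_so_far = 13
Position 2 (value 5): max_ending_here = 5, max_so_far = 13
Position 3 (value -12): max_ending_here = -7, max_so_far = 13
Position 4 (value -4): max_ending_here = -4, max_so_far = 13
Position 5 (value -14): max_ending_here = -14, max_so_far = 13
Position 6 (value 16): max_ending_here = 16, max_so_far = 16
Position 7 (value 15): max_ending_here = 31, max_so_far = 31
Position 8 (value -9): max_ending_here = 22, max_so_far = 31
Position 9 (value 17): max_ending_here = 39, max_so_far = 39

Maximum subarray: [16, 15, -9, 17]
Maximum sum: 39

The maximum subarray is [16, 15, -9, 17] with sum 39. This subarray runs from index 6 to index 9.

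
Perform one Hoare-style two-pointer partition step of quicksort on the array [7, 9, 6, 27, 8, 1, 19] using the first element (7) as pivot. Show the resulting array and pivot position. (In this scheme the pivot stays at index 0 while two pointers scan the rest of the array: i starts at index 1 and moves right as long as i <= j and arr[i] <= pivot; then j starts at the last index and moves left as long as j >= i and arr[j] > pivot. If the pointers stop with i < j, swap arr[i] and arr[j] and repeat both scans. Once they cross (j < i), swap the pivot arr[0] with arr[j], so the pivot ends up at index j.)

Hoare-style two-pointer partition with pivot = 7:

Initial array: [7, 9, 6, 27, 8, 1, 19]

Pointers start at i = 1, j = 6.
i stops at index 1 (arr[1]=9 > 7), j stops at index 5 (arr[5]=1 <= 7): swap arr[1] and arr[5], array becomes [7, 1, 6, 27, 8, 9, 19]
i ends at 3, j ends at 2: the pointers have crossed (j < i), so scanning stops.

Swap pivot arr[0] with arr[2] to place pivot at position 2: [6, 1, 7, 27, 8, 9, 19]
Pivot position: 2

After partitioning with pivot 7, the array becomes [6, 1, 7, 27, 8, 9, 19]. The pivot is placed at index 2. All elements to the left of the pivot are <= 7, and all elements to the right are > 7.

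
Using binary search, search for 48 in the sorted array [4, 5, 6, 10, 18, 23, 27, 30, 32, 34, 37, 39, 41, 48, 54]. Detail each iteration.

Binary search for 48 in [4, 5, 6, 10, 18, 23, 27, 30, 32, 34, 37, 39, 41, 48, 54]:

lo=0, hi=14, mid=7, arr[mid]=30 -> 30 < 48, search right half
lo=8, hi=14, mid=11, arr[mid]=39 -> 39 < 48, search right half
lo=12, hi=14, mid=13, arr[mid]=48 -> Found target at index 13!

Binary search finds 48 at index 13 after 3 comparisons. The search repeatedly halves the search space by comparing with the middle element.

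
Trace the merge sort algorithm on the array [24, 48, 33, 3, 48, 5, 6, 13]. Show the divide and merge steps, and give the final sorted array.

Merge sort trace:

Split: [24, 48, 33, 3, 48, 5, 6, 13] -> [24, 48, 33, 3] and [48, 5, 6, 13]
  Split: [24, 48, 33, 3] -> [24, 48] and [33, 3]
    Split: [24, 48] -> [24] and [48]
    Merge: [24] + [48] -> [24, 48]
    Split: [33, 3] -> [33] and [3]
    Merge: [33] + [3] -> [3, 33]
  Merge: [24, 48] + [3, 33] -> [3, 24, 33, 48]
  Split: [48, 5, 6, 13] -> [48, 5] and [6, 13]
    Split: [48, 5] -> [48] and [5]
    Merge: [48] + [5] -> [5, 48]
    Split: [6, 13] -> [6] and [13]
    Merge: [6] + [13] -> [6, 13]
  Merge: [5, 48] + [6, 13] -> [5, 6, 13, 48]
Merge: [3, 24, 33, 48] + [5, 6, 13, 48] -> [3, 5, 6, 13, 24, 33, 48, 48]

Final sorted array: [3, 5, 6, 13, 24, 33, 48, 48]

The merge sort proceeds by recursively splitting the array and merging sorted halves.
After all merges, the sorted array is [3, 5, 6, 13, 24, 33, 48, 48].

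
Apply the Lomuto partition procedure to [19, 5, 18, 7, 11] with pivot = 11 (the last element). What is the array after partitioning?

Lomuto partition with pivot = 11:

Initial array: [19, 5, 18, 7, 11]

arr[0]=19 > 11: no swap
arr[1]=5 <= 11: swap with position 0, array becomes [5, 19, 18, 7, 11]
arr[2]=18 > 11: no swap
arr[3]=7 <= 11: swap with position 1, array becomes [5, 7, 18, 19, 11]

Place pivot at position 2: [5, 7, 11, 19, 18]
Pivot position: 2

After partitioning with pivot 11, the array becomes [5, 7, 11, 19, 18]. The pivot is placed at index 2. All elements to the left of the pivot are <= 11, and all elements to the right are > 11.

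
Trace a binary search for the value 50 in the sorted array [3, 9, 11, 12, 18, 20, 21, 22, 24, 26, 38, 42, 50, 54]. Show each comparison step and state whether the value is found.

Binary search for 50 in [3, 9, 11, 12, 18, 20, 21, 22, 24, 26, 38, 42, 50, 54]:

lo=0, hi=13, mid=6, arr[mid]=21 -> 21 < 50, search right half
lo=7, hi=13, mid=10, arr[mid]=38 -> 38 < 50, search right half
lo=11, hi=13, mid=12, arr[mid]=50 -> Found target at index 12!

Binary search finds 50 at index 12 after 3 comparisons. The search repeatedly halves the search space by comparing with the middle element.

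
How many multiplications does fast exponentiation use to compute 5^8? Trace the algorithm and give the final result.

Computing 5^8 by squaring (build up from 5^1; each line after the first costs one multiplication):

5^1 = 5
5^2 = (5^1)^2 = 5^2 = 25
5^4 = (5^2)^2 = 25^2 = 625
5^8 = (5^4)^2 = 625^2 = 390625

Result: 390625
Multiplications needed: 3 (3 lines after 5^1)

5^8 = 390625. Using exponentiation by squaring, this requires 3 multiplications. The key idea: if the exponent is even, square the half-power; if odd, multiply by the base once.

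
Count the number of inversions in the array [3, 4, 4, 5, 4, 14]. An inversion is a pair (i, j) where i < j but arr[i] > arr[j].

Finding inversions in [3, 4, 4, 5, 4, 14]:

(3, 4): arr[3]=5 > arr[4]=4

Total inversions: 1

The array has 1 inversion(s): (3,4). Each pair (i,j) satisfies i < j and arr[i] > arr[j].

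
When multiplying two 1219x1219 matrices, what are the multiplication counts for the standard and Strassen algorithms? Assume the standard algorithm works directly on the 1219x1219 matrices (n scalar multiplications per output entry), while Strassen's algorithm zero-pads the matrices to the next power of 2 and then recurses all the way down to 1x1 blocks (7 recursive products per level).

Matrix multiplication for 1219x1219 matrices:

Strassen's algorithm requires power-of-2 dimensions. Pad 1219x1219 to 2048x2048 (next power of 2).

Standard algorithm: 1219^3 = 1811386459 multiplications
Strassen's algorithm: 7^(log2(2048)) = 7^11 = 1977326743 multiplications
Difference: 1811386459 - 1977326743 = -165940284 (Strassen uses MORE here due to padding overhead — for small or just-over-power-of-2 n, padding can outweigh the per-level savings)

Standard: 1811386459 multiplications (1219^3). Strassen: 1977326743 multiplications (7^11, after padding to 2048x2048). Strassen reduces 8 recursive multiplications to 7 at each level.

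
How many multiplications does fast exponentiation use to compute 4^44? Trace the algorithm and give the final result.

Computing 4^44 by squaring (build up from 4^1; each line after the first costs one multiplication):

4^1 = 4
4^2 = (4^1)^2 = 4^2 = 16
4^4 = (4^2)^2 = 16^2 = 256
4^5 = 4 * 4^4 = 4 * 256 = 1024
4^10 = (4^5)^2 = 1024^2 = 1048576
4^11 = 4 * 4^10 = 4 * 1048576 = 4194304
4^22 = (4^11)^2 = 4194304^2 = 17592186044416
4^44 = (4^22)^2 = 17592186044416^2 = 309485009821345068724781056

Result: 309485009821345068724781056
Multiplications needed: 7 (7 lines after 4^1)

4^44 = 309485009821345068724781056. Using exponentiation by squaring, this requires 7 multiplications. The key idea: if the exponent is even, square the half-power; if odd, multiply by the base once.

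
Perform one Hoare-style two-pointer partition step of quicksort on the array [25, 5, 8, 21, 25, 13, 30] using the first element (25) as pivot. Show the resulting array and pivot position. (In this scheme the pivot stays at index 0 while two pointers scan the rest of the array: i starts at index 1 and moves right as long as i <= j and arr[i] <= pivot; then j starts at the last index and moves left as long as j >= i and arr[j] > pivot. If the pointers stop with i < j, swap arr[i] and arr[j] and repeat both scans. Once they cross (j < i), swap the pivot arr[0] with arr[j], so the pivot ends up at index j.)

Hoare-style two-pointer partition with pivot = 25:

Initial array: [25, 5, 8, 21, 25, 13, 30]

Pointers start at i = 1, j = 6.
i ends at 6, j ends at 5: the pointers have crossed (j < i), so scanning stops.

Swap pivot arr[0] with arr[5] to place pivot at position 5: [13, 5, 8, 21, 25, 25, 30]
Pivot position: 5

After partitioning with pivot 25, the array becomes [13, 5, 8, 21, 25, 25, 30]. The pivot is placed at index 5. All elements to the left of the pivot are <= 25, and all elements to the right are > 25.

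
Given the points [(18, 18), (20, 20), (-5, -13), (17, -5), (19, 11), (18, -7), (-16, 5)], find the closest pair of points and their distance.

Computing all pairwise distances among 7 points:

d((18, 18), (20, 20)) = 2.8284
d((18, 18), (-5, -13)) = 38.6005
d((18, 18), (17, -5)) = 23.0217
d((18, 18), (19, 11)) = 7.0711
d((18, 18), (18, -7)) = 25.0
d((18, 18), (-16, 5)) = 36.4005
d((20, 20), (-5, -13)) = 41.4005
d((20, 20), (17, -5)) = 25.1794
d((20, 20), (19, 11)) = 9.0554
d((20, 20), (18, -7)) = 27.074
d((20, 20), (-16, 5)) = 39.0
d((-5, -13), (17, -5)) = 23.4094
d((-5, -13), (19, 11)) = 33.9411
d((-5, -13), (18, -7)) = 23.7697
d((-5, -13), (-16, 5)) = 21.095
d((17, -5), (19, 11)) = 16.1245
d((17, -5), (18, -7)) = 2.2361 <-- minimum
d((17, -5), (-16, 5)) = 34.4819
d((19, 11), (18, -7)) = 18.0278
d((19, 11), (-16, 5)) = 35.5106
d((18, -7), (-16, 5)) = 36.0555

Closest pair: (17, -5) and (18, -7) with distance 2.2361

The closest pair is (17, -5) and (18, -7) with Euclidean distance 2.2361. For 7 points, brute-force pairwise comparison is shown above. For large n, the divide-and-conquer algorithm (sort by x, recurse on halves, check the dividing strip) achieves O(n log n).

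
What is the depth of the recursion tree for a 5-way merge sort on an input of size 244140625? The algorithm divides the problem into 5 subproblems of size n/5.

For divide and conquer with division factor 5:

Problem sizes at each level:
Level 0: 244140625
Level 1: 48828125
Level 2: 9765625
Level 3: 1953125
Level 4: 390625
Level 5: 78125
Level 6: 15625
Level 7: 3125
Level 8: 625
Level 9: 125
Level 10: 25
Level 11: 5
Level 12: 1

The root is level 0 and the size-1 base case is level 12 (the tree spans levels 0 through 12, i.e. 13 levels counting the root), so the depth is the number of divisions: log_5(244140625) = 12

The recursion tree depth is log_5(244140625) = 12. At each level, the problem size is divided by 5, so it takes 12 divisions to reduce to a base case of size 1. The algorithm makes 5 recursive calls at each level.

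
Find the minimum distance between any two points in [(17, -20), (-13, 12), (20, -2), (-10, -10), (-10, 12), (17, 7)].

Computing all pairwise distances among 6 points:

d((17, -20), (-13, 12)) = 43.8634
d((17, -20), (20, -2)) = 18.2483
d((17, -20), (-10, -10)) = 28.7924
d((17, -20), (-10, 12)) = 41.8688
d((17, -20), (17, 7)) = 27.0
d((-13, 12), (20, -2)) = 35.8469
d((-13, 12), (-10, -10)) = 22.2036
d((-13, 12), (-10, 12)) = 3.0 <-- minimum
d((-13, 12), (17, 7)) = 30.4138
d((20, -2), (-10, -10)) = 31.0483
d((20, -2), (-10, 12)) = 33.1059
d((20, -2), (17, 7)) = 9.4868
d((-10, -10), (-10, 12)) = 22.0
d((-10, -10), (17, 7)) = 31.9061
d((-10, 12), (17, 7)) = 27.4591

Closest pair: (-13, 12) and (-10, 12) with distance 3.0

The closest pair is (-13, 12) and (-10, 12) with Euclidean distance 3.0. For 6 points, brute-force pairwise comparison is shown above. For large n, the divide-and-conquer algorithm (sort by x, recurse on halves, check the dividing strip) achieves O(n log n).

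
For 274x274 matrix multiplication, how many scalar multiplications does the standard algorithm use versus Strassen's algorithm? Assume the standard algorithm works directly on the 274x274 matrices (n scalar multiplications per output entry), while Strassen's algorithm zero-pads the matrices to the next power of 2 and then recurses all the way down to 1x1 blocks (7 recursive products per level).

Matrix multiplication for 274x274 matrices:

Strassen's algorithm requires power-of-2 dimensions. Pad 274x274 to 512x512 (next power of 2).

Standard algorithm: 274^3 = 20570824 multiplications
Strassen's algorithm: 7^(log2(512)) = 7^9 = 40353607 multiplications
Difference: 20570824 - 40353607 = -19782783 (Strassen uses MORE here due to padding overhead — for small or just-over-power-of-2 n, padding can outweigh the per-level savings)

Standard: 20570824 multiplications (274^3). Strassen: 40353607 multiplications (7^9, after padding to 512x512). Strassen reduces 8 recursive multiplications to 7 at each level.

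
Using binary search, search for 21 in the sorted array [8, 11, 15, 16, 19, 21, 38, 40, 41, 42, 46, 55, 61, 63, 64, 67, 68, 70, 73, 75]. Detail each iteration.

Binary search for 21 in [8, 11, 15, 16, 19, 21, 38, 40, 41, 42, 46, 55, 61, 63, 64, 67, 68, 70, 73, 75]:

lo=0, hi=19, mid=9, arr[mid]=42 -> 42 > 21, search left half
lo=0, hi=8, mid=4, arr[mid]=19 -> 19 < 21, search right half
lo=5, hi=8, mid=6, arr[mid]=38 -> 38 > 21, search left half
lo=5, hi=5, mid=5, arr[mid]=21 -> Found target at index 5!

Binary search finds 21 at index 5 after 4 comparisons. The search repeatedly halves the search space by comparing with the middle element.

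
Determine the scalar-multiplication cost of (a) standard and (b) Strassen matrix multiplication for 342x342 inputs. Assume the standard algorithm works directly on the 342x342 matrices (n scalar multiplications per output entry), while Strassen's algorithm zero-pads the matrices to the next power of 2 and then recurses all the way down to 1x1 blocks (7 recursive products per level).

Matrix multiplication for 342x342 matrices:

Strassen's algorithm requires power-of-2 dimensions. Pad 342x342 to 512x512 (next power of 2).

Standard algorithm: 342^3 = 40001688 multiplications
Strassen's algorithm: 7^(log2(512)) = 7^9 = 40353607 multiplications
Difference: 40001688 - 40353607 = -351919 (Strassen uses MORE here due to padding overhead — for small or just-over-power-of-2 n, padding can outweigh the per-level savings)

Standard: 40001688 multiplications (342^3). Strassen: 40353607 multiplications (7^9, after padding to 512x512). Strassen reduces 8 recursive multiplications to 7 at each level.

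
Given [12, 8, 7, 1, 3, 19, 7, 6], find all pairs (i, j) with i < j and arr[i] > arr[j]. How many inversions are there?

Finding inversions in [12, 8, 7, 1, 3, 19, 7, 6]:

(0, 1): arr[0]=12 > arr[1]=8
(0, 2): arr[0]=12 > arr[2]=7
(0, 3): arr[0]=12 > arr[3]=1
(0, 4): arr[0]=12 > arr[4]=3
(0, 6): arr[0]=12 > arr[6]=7
(0, 7): arr[0]=12 > arr[7]=6
(1, 2): arr[1]=8 > arr[2]=7
(1, 3): arr[1]=8 > arr[3]=1
(1, 4): arr[1]=8 > arr[4]=3
(1, 6): arr[1]=8 > arr[6]=7
(1, 7): arr[1]=8 > arr[7]=6
(2, 3): arr[2]=7 > arr[3]=1
(2, 4): arr[2]=7 > arr[4]=3
(2, 7): arr[2]=7 > arr[7]=6
(5, 6): arr[5]=19 > arr[6]=7
(5, 7): arr[5]=19 > arr[7]=6
(6, 7): arr[6]=7 > arr[7]=6

Total inversions: 17

The array has 17 inversion(s): (0,1), (0,2), (0,3), (0,4), (0,6), (0,7), (1,2), (1,3), (1,4), (1,6), (1,7), (2,3), (2,4), (2,7), (5,6), (5,7), (6,7). Each pair (i,j) satisfies i < j and arr[i] > arr[j].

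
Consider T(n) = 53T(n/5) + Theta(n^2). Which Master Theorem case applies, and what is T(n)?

Master Theorem for T(n) = 53T(n/5) + O(n^2):

a = 53, b = 5, c = 2
log_b(a) = log_5(53) = 2.4669

Case 1: c = 2 < log_5(53) = 2.4669
T(n) = O(n^(log_5 53))

For T(n) = 53T(n/5) + O(n^2): log_5(53) = 2.4669. This is Case 1 of the Master Theorem (c < log_b(a), work dominated by leaves), giving O(n^(log_5 53)).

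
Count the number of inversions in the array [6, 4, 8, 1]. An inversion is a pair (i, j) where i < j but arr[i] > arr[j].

Finding inversions in [6, 4, 8, 1]:

(0, 1): arr[0]=6 > arr[1]=4
(0, 3): arr[0]=6 > arr[3]=1
(1, 3): arr[1]=4 > arr[3]=1
(2, 3): arr[2]=8 > arr[3]=1

Total inversions: 4

The array has 4 inversion(s): (0,1), (0,3), (1,3), (2,3). Each pair (i,j) satisfies i < j and arr[i] > arr[j].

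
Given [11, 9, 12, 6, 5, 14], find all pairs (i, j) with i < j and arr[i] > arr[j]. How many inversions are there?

Finding inversions in [11, 9, 12, 6, 5, 14]:

(0, 1): arr[0]=11 > arr[1]=9
(0, 3): arr[0]=11 > arr[3]=6
(0, 4): arr[0]=11 > arr[4]=5
(1, 3): arr[1]=9 > arr[3]=6
(1, 4): arr[1]=9 > arr[4]=5
(2, 3): arr[2]=12 > arr[3]=6
(2, 4): arr[2]=12 > arr[4]=5
(3, 4): arr[3]=6 > arr[4]=5

Total inversions: 8

The array has 8 inversion(s): (0,1), (0,3), (0,4), (1,3), (1,4), (2,3), (2,4), (3,4). Each pair (i,j) satisfies i < j and arr[i] > arr[j].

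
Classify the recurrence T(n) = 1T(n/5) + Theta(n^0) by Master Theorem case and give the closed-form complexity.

Master Theorem for T(n) = 1T(n/5) + O(n^0):

a = 1, b = 5, c = 0
log_b(a) = log_5(1) = 0.0000

Case 2: c = 0 = log_5(1) = 0.0000
T(n) = O(n^0 log n) = O(log n)

For T(n) = 1T(n/5) + O(n^0): log_5(1) = 0.0000. This is Case 2 of the Master Theorem (c = log_b(a), equal work at all levels), giving O(log n).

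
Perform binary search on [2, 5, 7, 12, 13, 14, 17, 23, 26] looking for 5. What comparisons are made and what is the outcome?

Binary search for 5 in [2, 5, 7, 12, 13, 14, 17, 23, 26]:

lo=0, hi=8, mid=4, arr[mid]=13 -> 13 > 5, search left half
lo=0, hi=3, mid=1, arr[mid]=5 -> Found target at index 1!

Binary search finds 5 at index 1 after 2 comparisons. The search repeatedly halves the search space by comparing with the middle element.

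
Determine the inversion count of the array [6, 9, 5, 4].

Finding inversions in [6, 9, 5, 4]:

(0, 2): arr[0]=6 > arr[2]=5
(0, 3): arr[0]=6 > arr[3]=4
(1, 2): arr[1]=9 > arr[2]=5
(1, 3): arr[1]=9 > arr[3]=4
(2, 3): arr[2]=5 > arr[3]=4

Total inversions: 5

The array has 5 inversion(s): (0,2), (0,3), (1,2), (1,3), (2,3). Each pair (i,j) satisfies i < j and arr[i] > arr[j].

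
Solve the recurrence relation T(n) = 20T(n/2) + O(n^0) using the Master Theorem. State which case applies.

Master Theorem for T(n) = 20T(n/2) + O(n^0):

a = 20, b = 2, c = 0
log_b(a) = log_2(20) = 4.3219

Case 1: c = 0 < log_2(20) = 4.3219
T(n) = O(n^(log_2 20))

For T(n) = 20T(n/2) + O(n^0): log_2(20) = 4.3219. This is Case 1 of the Master Theorem (c < log_b(a), work dominated by leaves), giving O(n^(log_2 20)).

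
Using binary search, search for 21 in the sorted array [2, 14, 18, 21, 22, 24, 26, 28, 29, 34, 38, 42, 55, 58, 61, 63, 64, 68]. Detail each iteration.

Binary search for 21 in [2, 14, 18, 21, 22, 24, 26, 28, 29, 34, 38, 42, 55, 58, 61, 63, 64, 68]:

lo=0, hi=17, mid=8, arr[mid]=29 -> 29 > 21, search left half
lo=0, hi=7, mid=3, arr[mid]=21 -> Found target at index 3!

Binary search finds 21 at index 3 after 2 comparisons. The search repeatedly halves the search space by comparing with the middle element.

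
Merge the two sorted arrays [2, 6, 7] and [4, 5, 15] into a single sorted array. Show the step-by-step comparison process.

Merging process:

Compare 2 vs 4: take 2 from left. Merged: [2]
Compare 6 vs 4: take 4 from right. Merged: [2, 4]
Compare 6 vs 5: take 5 from right. Merged: [2, 4, 5]
Compare 6 vs 15: take 6 from left. Merged: [2, 4, 5, 6]
Compare 7 vs 15: take 7 from left. Merged: [2, 4, 5, 6, 7]
Append remaining from right: [15]. Merged: [2, 4, 5, 6, 7, 15]

Final merged array: [2, 4, 5, 6, 7, 15]
Total comparisons: 5

The merged array is [2, 4, 5, 6, 7, 15], requiring 5 comparisons. The merge step runs in O(n) time where n is the total number of elements.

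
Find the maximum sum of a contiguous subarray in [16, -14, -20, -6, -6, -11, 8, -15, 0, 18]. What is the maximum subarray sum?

Using Kadane's algorithm on [16, -14, -20, -6, -6, -11, 8, -15, 0, 18]:

Scanning through the array:
Position 1 (value -14): max_ending_here = 2, max_so_far = 16
Position 2 (value -20): max_ending_here = -18, max_so_far = 16
Position 3 (value -6): max_ending_here = -6, max_so_far = 16
Position 4 (value -6): max_ending_here = -6, max_so_far = 16
Position 5 (value -11): max_ending_here = -11, max_so_far = 16
Position 6 (value 8): max_ending_here = 8, max_so_far = 16
Position 7 (value -15): max_ending_here = -7, max_so_far = 16
Position 8 (value 0): max_ending_here = 0, max_so_far = 16
Position 9 (value 18): max_ending_here = 18, max_so_far = 18

Maximum subarray: [0, 18]
Maximum sum: 18

The maximum subarray is [0, 18] with sum 18. This subarray runs from index 8 to index 9.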